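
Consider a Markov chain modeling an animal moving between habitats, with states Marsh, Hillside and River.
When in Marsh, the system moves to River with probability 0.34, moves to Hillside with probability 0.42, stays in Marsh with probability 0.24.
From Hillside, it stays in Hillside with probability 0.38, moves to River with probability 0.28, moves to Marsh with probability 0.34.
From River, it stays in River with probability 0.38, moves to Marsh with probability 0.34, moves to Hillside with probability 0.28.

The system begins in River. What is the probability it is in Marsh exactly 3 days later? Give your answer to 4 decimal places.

0.3094

Propagate the distribution vector 3 days from River.
After 0 days: (0.0000, 0.0000, 1.0000)
After 1 day: (0.3400, 0.2800, 0.3800)
After 2 days: (0.3060, 0.3556, 0.3384)
After 3 days: (0.3094, 0.3584, 0.3322)
P(in Marsh after 3 days) = 0.3094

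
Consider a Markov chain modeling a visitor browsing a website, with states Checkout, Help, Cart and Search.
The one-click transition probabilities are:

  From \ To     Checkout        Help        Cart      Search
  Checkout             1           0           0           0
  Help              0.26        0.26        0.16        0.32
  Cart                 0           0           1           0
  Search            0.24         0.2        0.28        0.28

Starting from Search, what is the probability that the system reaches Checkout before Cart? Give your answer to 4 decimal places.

Let h(s) be the probability of absorption at Checkout starting from transient state s. Then h(Checkout) = 1 and h(Cart) = 0. By first-step analysis:
h(Help) = 0.26·1 + 0.26·h(Help) + 0.16·0 + 0.32·h(Search)
h(Search) = 0.24·1 + 0.2·h(Help) + 0.28·0 + 0.28·h(Search)
Solving: h(Help) = 0.5631, h(Search) = 0.4898.
Starting from Search, the probability is 0.4898.

0.4898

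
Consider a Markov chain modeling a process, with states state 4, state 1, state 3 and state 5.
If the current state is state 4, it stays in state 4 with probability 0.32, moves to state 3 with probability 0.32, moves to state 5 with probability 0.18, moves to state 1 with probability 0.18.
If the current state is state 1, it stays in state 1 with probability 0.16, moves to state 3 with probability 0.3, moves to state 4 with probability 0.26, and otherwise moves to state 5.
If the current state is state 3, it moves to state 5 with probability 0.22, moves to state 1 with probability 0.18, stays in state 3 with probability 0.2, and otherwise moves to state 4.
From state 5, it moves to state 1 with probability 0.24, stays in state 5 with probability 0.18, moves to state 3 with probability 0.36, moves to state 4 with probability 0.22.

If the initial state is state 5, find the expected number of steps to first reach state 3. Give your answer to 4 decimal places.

Let t(s) be the expected number of steps to first reach state 3 from state s, with t(state 3) = 0. Conditioning on the first step:
t(state 4) = 1 + 0.32·t(state 4) + 0.18·t(state 1) + 0.18·t(state 5)
t(state 1) = 1 + 0.26·t(state 4) + 0.16·t(state 1) + 0.28·t(state 5)
t(state 5) = 1 + 0.22·t(state 4) + 0.24·t(state 1) + 0.18·t(state 5)
Solving: t(state 4) = 3.0846, t(state 1) = 3.1333, t(state 5) = 2.9642.
Expected steps from state 5 to state 3: 2.9642.

2.9642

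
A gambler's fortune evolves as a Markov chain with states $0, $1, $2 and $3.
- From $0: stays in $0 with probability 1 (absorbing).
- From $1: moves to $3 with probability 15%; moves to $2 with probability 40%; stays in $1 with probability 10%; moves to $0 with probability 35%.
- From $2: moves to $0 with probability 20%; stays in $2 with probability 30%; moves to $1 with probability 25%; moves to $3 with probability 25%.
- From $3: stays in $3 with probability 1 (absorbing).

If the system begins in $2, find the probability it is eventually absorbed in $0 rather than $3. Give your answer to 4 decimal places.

0.5047

Let h(s) be the probability of absorption at $0 starting from transient state s. Then h($0) = 1 and h($3) = 0. By first-step analysis:
h($1) = 0.35·1 + 0.1·h($1) + 0.4·h($2) + 0.15·0
h($2) = 0.2·1 + 0.25·h($1) + 0.3·h($2) + 0.25·0
Solving: h($1) = 0.6132, h($2) = 0.5047.
Starting from $2, the probability is 0.5047.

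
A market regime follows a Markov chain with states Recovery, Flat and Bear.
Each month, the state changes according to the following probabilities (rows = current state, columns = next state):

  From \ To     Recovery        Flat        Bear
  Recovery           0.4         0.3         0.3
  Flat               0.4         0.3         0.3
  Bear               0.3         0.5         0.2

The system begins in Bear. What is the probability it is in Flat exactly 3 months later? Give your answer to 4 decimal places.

Propagate the distribution vector 3 months from Bear.
After 0 months: (0.0000, 0.0000, 1.0000)
After 1 month: (0.3000, 0.5000, 0.2000)
After 2 months: (0.3800, 0.3400, 0.2800)
After 3 months: (0.3720, 0.3560, 0.2720)
P(in Flat after 3 months) = 0.3560

0.3560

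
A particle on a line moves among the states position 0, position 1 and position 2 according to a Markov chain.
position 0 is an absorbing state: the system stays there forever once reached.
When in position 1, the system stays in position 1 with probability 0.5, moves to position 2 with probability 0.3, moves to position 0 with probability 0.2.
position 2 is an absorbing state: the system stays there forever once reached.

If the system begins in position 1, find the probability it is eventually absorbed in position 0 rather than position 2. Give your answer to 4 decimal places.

0.4000

Let h(s) be the probability of absorption at position 0 starting from transient state s. Then h(position 0) = 1 and h(position 2) = 0. By first-step analysis:
h(position 1) = 0.2·1 + 0.5·h(position 1) + 0.3·0
Solving: h(position 1) = 0.4000.
Starting from position 1, the probability is 0.4000.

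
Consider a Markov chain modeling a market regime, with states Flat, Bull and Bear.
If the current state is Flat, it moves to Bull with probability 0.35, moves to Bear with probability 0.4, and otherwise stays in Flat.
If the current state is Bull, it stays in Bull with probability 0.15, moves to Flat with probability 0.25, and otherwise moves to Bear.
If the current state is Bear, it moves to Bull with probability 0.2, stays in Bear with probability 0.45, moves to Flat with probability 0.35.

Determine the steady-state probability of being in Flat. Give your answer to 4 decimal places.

0.2970

Let the stationary distribution be π with π = πP and π_1 + π_2 + π_3 = 1.
π_1 = 0.25·π_1 + 0.25·π_2 + 0.35·π_3
π_2 = 0.35·π_1 + 0.15·π_2 + 0.2·π_3
Solving with the normalization constraint gives π = (0.2970, 0.2329, 0.4701).
So the stationary probability of Flat is 0.2970.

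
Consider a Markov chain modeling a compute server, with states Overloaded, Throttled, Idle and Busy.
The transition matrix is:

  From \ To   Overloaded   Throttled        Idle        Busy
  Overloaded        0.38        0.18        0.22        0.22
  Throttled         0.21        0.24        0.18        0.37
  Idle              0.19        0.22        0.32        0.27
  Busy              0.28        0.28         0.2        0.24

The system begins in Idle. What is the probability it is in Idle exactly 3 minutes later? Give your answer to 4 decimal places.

Propagate the distribution vector 3 minutes from Idle.
After 0 minutes: (0.0000, 0.0000, 1.0000, 0.0000)
After 1 minute: (0.1900, 0.2200, 0.3200, 0.2700)
After 2 minutes: (0.2548, 0.2330, 0.2378, 0.2744)
After 3 minutes: (0.2678, 0.2309, 0.2290, 0.2723)
P(in Idle after 3 minutes) = 0.2290

0.2290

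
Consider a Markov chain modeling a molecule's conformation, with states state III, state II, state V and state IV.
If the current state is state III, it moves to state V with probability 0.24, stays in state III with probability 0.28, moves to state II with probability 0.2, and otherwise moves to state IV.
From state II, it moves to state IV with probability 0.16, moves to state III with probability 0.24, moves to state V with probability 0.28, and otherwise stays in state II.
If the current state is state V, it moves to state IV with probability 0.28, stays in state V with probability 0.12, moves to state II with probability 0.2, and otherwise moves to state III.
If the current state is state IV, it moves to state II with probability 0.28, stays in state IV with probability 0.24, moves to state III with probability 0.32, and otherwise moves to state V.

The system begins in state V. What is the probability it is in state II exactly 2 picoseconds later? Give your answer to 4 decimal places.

0.2464

Propagate the distribution vector 2 picoseconds from state V.
After 0 picoseconds: (0.0000, 0.0000, 1.0000, 0.0000)
After 1 picosecond: (0.4000, 0.2000, 0.1200, 0.2800)
After 2 picoseconds: (0.2976, 0.2464, 0.2112, 0.2448)
P(in state II after 2 picoseconds) = 0.2464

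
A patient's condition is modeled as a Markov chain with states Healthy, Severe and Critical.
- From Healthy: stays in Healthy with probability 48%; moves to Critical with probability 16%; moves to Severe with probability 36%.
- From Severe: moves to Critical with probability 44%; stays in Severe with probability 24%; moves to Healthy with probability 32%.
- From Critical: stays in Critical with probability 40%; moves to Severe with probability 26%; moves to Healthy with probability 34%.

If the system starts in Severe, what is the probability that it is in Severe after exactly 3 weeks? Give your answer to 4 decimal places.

Propagate the distribution vector 3 weeks from Severe.
After 0 weeks: (0.0000, 1.0000, 0.0000)
After 1 week: (0.3200, 0.2400, 0.4400)
After 2 weeks: (0.3800, 0.2872, 0.3328)
After 3 weeks: (0.3875, 0.2923, 0.3203)
P(in Severe after 3 weeks) = 0.2923

0.2923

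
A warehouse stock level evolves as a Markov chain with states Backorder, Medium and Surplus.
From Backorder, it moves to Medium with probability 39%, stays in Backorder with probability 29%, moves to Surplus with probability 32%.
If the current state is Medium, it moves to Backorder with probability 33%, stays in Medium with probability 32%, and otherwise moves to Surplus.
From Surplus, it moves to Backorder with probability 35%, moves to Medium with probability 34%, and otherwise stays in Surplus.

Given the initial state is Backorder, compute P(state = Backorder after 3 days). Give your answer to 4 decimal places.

0.3236

Propagate the distribution vector 3 days from Backorder.
After 0 days: (1.0000, 0.0000, 0.0000)
After 1 day: (0.2900, 0.3900, 0.3200)
After 2 days: (0.3248, 0.3467, 0.3285)
After 3 days: (0.3236, 0.3493, 0.3271)
P(in Backorder after 3 days) = 0.3236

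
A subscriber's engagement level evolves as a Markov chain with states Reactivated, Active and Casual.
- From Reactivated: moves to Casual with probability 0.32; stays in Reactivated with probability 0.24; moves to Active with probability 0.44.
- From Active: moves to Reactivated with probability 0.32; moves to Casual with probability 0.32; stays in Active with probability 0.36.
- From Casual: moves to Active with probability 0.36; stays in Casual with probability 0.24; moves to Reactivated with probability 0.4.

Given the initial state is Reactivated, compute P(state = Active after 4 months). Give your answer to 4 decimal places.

0.3854

Propagate the distribution vector 4 months from Reactivated.
After 0 months: (1.0000, 0.0000, 0.0000)
After 1 month: (0.2400, 0.4400, 0.3200)
After 2 months: (0.3264, 0.3792, 0.2944)
After 3 months: (0.3174, 0.3861, 0.2964)
After 4 months: (0.3183, 0.3854, 0.2963)
P(in Active after 4 months) = 0.3854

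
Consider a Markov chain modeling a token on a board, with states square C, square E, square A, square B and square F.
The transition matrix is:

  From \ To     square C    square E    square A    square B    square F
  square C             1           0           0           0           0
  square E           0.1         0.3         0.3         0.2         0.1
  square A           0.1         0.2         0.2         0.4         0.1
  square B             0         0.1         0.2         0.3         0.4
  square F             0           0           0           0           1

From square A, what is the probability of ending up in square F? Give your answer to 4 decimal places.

Let h(s) be the probability of absorption at square F starting from transient state s. Then h(square F) = 1 and h(square C) = 0. By first-step analysis:
h(square E) = 0.1·0 + 0.3·h(square E) + 0.3·h(square A) + 0.2·h(square B) + 0.1·1
h(square A) = 0.1·0 + 0.2·h(square E) + 0.2·h(square A) + 0.4·h(square B) + 0.1·1
h(square B) = 0.1·h(square E) + 0.2·h(square A) + 0.3·h(square B) + 0.4·1
Solving: h(square E) = 0.7171, h(square A) = 0.7481, h(square B) = 0.8876.
Starting from square A, the probability is 0.7481.

0.7481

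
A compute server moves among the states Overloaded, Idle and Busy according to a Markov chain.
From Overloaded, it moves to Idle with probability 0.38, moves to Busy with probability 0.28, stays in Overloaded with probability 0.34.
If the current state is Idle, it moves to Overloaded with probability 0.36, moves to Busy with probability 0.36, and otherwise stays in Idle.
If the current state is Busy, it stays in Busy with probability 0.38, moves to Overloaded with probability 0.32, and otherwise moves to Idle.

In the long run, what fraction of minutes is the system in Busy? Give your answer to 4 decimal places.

0.3396

Let the stationary distribution be π with π = πP and π_1 + π_2 + π_3 = 1.
π_1 = 0.34·π_1 + 0.36·π_2 + 0.32·π_3
π_2 = 0.38·π_1 + 0.28·π_2 + 0.3·π_3
Solving with the normalization constraint gives π = (0.3396, 0.3208, 0.3396).
So the stationary probability of Busy is 0.3396.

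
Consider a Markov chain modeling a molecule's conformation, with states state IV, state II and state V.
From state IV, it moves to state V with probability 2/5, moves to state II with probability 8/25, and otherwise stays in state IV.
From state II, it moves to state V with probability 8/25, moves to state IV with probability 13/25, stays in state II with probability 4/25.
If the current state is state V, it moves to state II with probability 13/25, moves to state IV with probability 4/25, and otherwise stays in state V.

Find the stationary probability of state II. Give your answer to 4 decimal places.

0.3354

Let the stationary distribution be π with π = πP and π_1 + π_2 + π_3 = 1.
π_1 = 0.28·π_1 + 0.52·π_2 + 0.16·π_3
π_2 = 0.32·π_1 + 0.16·π_2 + 0.52·π_3
Solving with the normalization constraint gives π = (0.3190, 0.3354, 0.3455).
So the stationary probability of state II is 0.3354.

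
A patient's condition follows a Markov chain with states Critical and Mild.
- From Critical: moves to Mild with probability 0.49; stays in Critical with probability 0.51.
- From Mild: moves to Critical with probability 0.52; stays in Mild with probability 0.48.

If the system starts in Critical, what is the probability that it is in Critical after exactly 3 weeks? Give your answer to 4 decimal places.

Propagate the distribution vector 3 weeks from Critical.
After 0 weeks: (1.0000, 0.0000)
After 1 week: (0.5100, 0.4900)
After 2 weeks: (0.5149, 0.4851)
After 3 weeks: (0.5149, 0.4851)
P(in Critical after 3 weeks) = 0.5149

0.5149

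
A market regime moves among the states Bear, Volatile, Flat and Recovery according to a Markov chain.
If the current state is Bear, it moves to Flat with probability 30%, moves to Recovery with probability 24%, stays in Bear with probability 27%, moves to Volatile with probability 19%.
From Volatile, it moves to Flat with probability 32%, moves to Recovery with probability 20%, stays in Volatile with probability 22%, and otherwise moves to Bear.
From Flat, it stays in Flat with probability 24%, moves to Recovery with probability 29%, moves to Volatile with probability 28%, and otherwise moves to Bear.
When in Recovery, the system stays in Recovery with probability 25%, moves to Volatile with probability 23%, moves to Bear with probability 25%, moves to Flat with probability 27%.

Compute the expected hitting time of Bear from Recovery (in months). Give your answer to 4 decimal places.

Let t(s) be the expected number of months to first reach Bear from state s, with t(Bear) = 0. Conditioning on the first month:
t(Volatile) = 1 + 0.22·t(Volatile) + 0.32·t(Flat) + 0.2·t(Recovery)
t(Flat) = 1 + 0.28·t(Volatile) + 0.24·t(Flat) + 0.29·t(Recovery)
t(Recovery) = 1 + 0.23·t(Volatile) + 0.27·t(Flat) + 0.25·t(Recovery)
Solving: t(Volatile) = 4.2078, t(Flat) = 4.4830, t(Recovery) = 4.2376.
Expected months from Recovery to Bear: 4.2376.

4.2376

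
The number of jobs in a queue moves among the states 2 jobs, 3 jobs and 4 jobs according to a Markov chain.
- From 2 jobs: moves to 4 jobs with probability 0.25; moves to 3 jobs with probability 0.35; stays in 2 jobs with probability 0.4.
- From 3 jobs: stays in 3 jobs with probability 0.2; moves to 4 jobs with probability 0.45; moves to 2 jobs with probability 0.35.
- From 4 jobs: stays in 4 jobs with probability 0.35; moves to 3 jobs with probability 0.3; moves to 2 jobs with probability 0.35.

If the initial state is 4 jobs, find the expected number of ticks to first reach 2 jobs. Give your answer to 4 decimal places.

2.8571

Let t(s) be the expected number of ticks to first reach 2 jobs from state s, with t(2 jobs) = 0. Conditioning on the first tick:
t(3 jobs) = 1 + 0.2·t(3 jobs) + 0.45·t(4 jobs)
t(4 jobs) = 1 + 0.3·t(3 jobs) + 0.35·t(4 jobs)
Solving: t(3 jobs) = 2.8571, t(4 jobs) = 2.8571.
Expected ticks from 4 jobs to 2 jobs: 2.8571.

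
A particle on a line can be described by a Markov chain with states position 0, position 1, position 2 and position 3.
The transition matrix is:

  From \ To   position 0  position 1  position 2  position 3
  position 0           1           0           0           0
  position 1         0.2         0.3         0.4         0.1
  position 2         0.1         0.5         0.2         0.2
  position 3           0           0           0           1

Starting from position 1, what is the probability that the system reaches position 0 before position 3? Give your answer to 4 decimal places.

Let h(s) be the probability of absorption at position 0 starting from transient state s. Then h(position 0) = 1 and h(position 3) = 0. By first-step analysis:
h(position 1) = 0.2·1 + 0.3·h(position 1) + 0.4·h(position 2) + 0.1·0
h(position 2) = 0.1·1 + 0.5·h(position 1) + 0.2·h(position 2) + 0.2·0
Solving: h(position 1) = 0.5556, h(position 2) = 0.4722.
Starting from position 1, the probability is 0.5556.

0.5556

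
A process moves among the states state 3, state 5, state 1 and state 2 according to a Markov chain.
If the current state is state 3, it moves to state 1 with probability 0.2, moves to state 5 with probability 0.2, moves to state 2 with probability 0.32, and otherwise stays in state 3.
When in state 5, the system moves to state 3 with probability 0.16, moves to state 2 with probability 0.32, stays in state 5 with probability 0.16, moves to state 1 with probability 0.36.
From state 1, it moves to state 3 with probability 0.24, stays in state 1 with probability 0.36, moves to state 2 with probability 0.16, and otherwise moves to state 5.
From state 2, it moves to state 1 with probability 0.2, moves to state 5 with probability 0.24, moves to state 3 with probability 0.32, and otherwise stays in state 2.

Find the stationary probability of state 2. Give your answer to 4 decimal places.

Let the stationary distribution be π with π = πP and π_1 + π_2 + π_3 + π_4 = 1.
π_1 = 0.28·π_1 + 0.16·π_2 + 0.24·π_3 + 0.32·π_4
π_2 = 0.2·π_1 + 0.16·π_2 + 0.24·π_3 + 0.24·π_4
π_3 = 0.2·π_1 + 0.36·π_2 + 0.36·π_3 + 0.2·π_4
Solving with the normalization constraint gives π = (0.2535, 0.2128, 0.2786, 0.2550).
So the stationary probability of state 2 is 0.2550.

0.2550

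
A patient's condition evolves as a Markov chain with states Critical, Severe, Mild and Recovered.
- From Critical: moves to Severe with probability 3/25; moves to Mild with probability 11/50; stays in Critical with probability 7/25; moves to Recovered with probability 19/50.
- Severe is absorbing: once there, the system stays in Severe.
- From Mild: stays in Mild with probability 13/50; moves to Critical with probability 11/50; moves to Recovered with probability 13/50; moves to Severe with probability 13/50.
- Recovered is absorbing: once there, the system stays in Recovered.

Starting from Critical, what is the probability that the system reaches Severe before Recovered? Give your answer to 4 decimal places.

Let h(s) be the probability of absorption at Severe starting from transient state s. Then h(Severe) = 1 and h(Recovered) = 0. By first-step analysis:
h(Critical) = 0.28·h(Critical) + 0.12·1 + 0.22·h(Mild) + 0.38·0
h(Mild) = 0.22·h(Critical) + 0.26·1 + 0.26·h(Mild) + 0.26·0
Solving: h(Critical) = 0.3014, h(Mild) = 0.4410.
Starting from Critical, the probability is 0.3014.

0.3014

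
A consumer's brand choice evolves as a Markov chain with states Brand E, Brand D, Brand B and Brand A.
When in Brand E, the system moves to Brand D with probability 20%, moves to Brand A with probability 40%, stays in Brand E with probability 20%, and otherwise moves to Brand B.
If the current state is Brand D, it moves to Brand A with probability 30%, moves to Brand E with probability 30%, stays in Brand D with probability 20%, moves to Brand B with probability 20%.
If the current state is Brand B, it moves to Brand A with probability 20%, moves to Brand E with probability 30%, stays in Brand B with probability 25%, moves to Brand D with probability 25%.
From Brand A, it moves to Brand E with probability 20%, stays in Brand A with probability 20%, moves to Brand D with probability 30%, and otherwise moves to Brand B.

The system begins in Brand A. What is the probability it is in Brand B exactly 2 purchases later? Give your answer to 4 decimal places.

Propagate the distribution vector 2 purchases from Brand A.
After 0 purchases: (0.0000, 0.0000, 0.0000, 1.0000)
After 1 purchase: (0.2000, 0.3000, 0.3000, 0.2000)
After 2 purchases: (0.2600, 0.2350, 0.2350, 0.2700)
P(in Brand B after 2 purchases) = 0.2350

0.2350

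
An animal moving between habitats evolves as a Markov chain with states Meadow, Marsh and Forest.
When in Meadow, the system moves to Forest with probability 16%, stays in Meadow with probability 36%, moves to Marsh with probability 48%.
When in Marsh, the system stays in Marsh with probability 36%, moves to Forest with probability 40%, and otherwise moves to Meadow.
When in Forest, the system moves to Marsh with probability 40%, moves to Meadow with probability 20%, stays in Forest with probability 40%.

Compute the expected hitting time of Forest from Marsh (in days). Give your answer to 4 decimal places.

Let t(s) be the expected number of days to first reach Forest from state s, with t(Forest) = 0. Conditioning on the first day:
t(Meadow) = 1 + 0.36·t(Meadow) + 0.48·t(Marsh)
t(Marsh) = 1 + 0.24·t(Meadow) + 0.36·t(Marsh)
Solving: t(Meadow) = 3.8043, t(Marsh) = 2.9891.
Expected days from Marsh to Forest: 2.9891.

2.9891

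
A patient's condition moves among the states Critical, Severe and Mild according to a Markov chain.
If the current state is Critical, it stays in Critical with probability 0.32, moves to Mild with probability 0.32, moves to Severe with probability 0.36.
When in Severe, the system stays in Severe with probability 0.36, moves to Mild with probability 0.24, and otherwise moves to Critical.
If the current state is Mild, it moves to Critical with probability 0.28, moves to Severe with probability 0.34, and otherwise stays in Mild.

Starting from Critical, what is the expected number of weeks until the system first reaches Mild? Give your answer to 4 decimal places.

3.4341

Let t(s) be the expected number of weeks to first reach Mild from state s, with t(Mild) = 0. Conditioning on the first week:
t(Critical) = 1 + 0.32·t(Critical) + 0.36·t(Severe)
t(Severe) = 1 + 0.4·t(Critical) + 0.36·t(Severe)
Solving: t(Critical) = 3.4341, t(Severe) = 3.7088.
Expected weeks from Critical to Mild: 3.4341.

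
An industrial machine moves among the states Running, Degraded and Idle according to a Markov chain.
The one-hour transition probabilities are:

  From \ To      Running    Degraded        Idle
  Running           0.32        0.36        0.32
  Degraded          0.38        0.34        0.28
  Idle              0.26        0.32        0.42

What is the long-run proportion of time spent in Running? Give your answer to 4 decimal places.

0.3199

Let the stationary distribution be π with π = πP and π_1 + π_2 + π_3 = 1.
π_1 = 0.32·π_1 + 0.38·π_2 + 0.26·π_3
π_2 = 0.36·π_1 + 0.34·π_2 + 0.32·π_3
Solving with the normalization constraint gives π = (0.3199, 0.3396, 0.3405).
So the stationary probability of Running is 0.3199.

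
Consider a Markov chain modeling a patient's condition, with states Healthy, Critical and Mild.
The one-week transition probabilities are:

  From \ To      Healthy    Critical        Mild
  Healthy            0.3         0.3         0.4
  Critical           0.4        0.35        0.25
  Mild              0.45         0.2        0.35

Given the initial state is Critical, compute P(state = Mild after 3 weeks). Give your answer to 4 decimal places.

Propagate the distribution vector 3 weeks from Critical.
After 0 weeks: (0.0000, 1.0000, 0.0000)
After 1 week: (0.4000, 0.3500, 0.2500)
After 2 weeks: (0.3725, 0.2925, 0.3350)
After 3 weeks: (0.3795, 0.2811, 0.3394)
P(in Mild after 3 weeks) = 0.3394

0.3394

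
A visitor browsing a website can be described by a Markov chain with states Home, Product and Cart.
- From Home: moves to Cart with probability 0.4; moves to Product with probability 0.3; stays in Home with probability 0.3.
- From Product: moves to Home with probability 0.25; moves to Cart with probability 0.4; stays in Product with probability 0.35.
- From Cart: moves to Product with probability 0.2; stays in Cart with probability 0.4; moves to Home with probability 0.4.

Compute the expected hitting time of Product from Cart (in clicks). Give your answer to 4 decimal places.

4.2308

Let t(s) be the expected number of clicks to first reach Product from state s, with t(Product) = 0. Conditioning on the first click:
t(Home) = 1 + 0.3·t(Home) + 0.4·t(Cart)
t(Cart) = 1 + 0.4·t(Home) + 0.4·t(Cart)
Solving: t(Home) = 3.8462, t(Cart) = 4.2308.
Expected clicks from Cart to Product: 4.2308.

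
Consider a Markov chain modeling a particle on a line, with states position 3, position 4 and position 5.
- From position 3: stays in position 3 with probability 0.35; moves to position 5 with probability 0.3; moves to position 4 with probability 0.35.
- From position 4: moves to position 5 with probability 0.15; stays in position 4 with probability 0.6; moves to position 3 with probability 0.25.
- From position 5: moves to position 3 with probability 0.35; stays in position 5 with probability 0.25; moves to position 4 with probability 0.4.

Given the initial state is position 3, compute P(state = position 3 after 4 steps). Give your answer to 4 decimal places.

Propagate the distribution vector 4 steps from position 3.
After 0 steps: (1.0000, 0.0000, 0.0000)
After 1 step: (0.3500, 0.3500, 0.3000)
After 2 steps: (0.3150, 0.4525, 0.2325)
After 3 steps: (0.3048, 0.4748, 0.2205)
After 4 steps: (0.3025, 0.4797, 0.2178)
P(in position 3 after 4 steps) = 0.3025

0.3025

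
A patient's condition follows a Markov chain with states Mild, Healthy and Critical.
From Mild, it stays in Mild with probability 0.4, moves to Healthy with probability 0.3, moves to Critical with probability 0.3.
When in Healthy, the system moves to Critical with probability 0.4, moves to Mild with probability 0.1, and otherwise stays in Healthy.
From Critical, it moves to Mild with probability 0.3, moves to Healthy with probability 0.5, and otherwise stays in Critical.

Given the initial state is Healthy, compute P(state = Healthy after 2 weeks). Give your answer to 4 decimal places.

Sum over the intermediate state after 1 week:
P = P(Healthy→Mild)·P(Mild→Healthy) + P(Healthy→Healthy)·P(Healthy→Healthy) + P(Healthy→Critical)·P(Critical→Healthy)
  = 0.1×0.3 + 0.5×0.5 + 0.4×0.5
  = 0.0300 + 0.2500 + 0.2000 = 0.4800

0.4800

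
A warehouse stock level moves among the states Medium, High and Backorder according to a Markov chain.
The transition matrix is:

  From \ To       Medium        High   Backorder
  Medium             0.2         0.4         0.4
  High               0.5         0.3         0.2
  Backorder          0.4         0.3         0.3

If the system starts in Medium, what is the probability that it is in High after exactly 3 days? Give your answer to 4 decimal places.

0.3400

Propagate the distribution vector 3 days from Medium.
After 0 days: (1.0000, 0.0000, 0.0000)
After 1 day: (0.2000, 0.4000, 0.4000)
After 2 days: (0.4000, 0.3200, 0.2800)
After 3 days: (0.3520, 0.3400, 0.3080)
P(in High after 3 days) = 0.3400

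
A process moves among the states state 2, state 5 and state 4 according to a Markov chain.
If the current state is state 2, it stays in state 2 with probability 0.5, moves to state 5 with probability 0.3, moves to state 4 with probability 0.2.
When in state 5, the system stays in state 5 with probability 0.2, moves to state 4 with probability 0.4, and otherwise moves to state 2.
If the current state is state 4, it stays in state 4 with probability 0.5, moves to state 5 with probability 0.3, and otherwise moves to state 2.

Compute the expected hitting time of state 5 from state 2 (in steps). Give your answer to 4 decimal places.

3.3333

Let t(s) be the expected number of steps to first reach state 5 from state s, with t(state 5) = 0. Conditioning on the first step:
t(state 2) = 1 + 0.5·t(state 2) + 0.2·t(state 4)
t(state 4) = 1 + 0.2·t(state 2) + 0.5·t(state 4)
Solving: t(state 2) = 3.3333, t(state 4) = 3.3333.
Expected steps from state 2 to state 5: 3.3333.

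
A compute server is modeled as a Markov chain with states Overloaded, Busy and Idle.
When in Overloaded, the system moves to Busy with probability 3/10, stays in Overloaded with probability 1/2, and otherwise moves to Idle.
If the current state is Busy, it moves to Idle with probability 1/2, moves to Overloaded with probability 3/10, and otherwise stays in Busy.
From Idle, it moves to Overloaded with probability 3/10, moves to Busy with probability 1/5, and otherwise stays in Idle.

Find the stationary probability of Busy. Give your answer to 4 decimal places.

0.2375

Let the stationary distribution be π with π = πP and π_1 + π_2 + π_3 = 1.
π_1 = 0.5·π_1 + 0.3·π_2 + 0.3·π_3
π_2 = 0.3·π_1 + 0.2·π_2 + 0.2·π_3
Solving with the normalization constraint gives π = (0.3750, 0.2375, 0.3875).
So the stationary probability of Busy is 0.2375.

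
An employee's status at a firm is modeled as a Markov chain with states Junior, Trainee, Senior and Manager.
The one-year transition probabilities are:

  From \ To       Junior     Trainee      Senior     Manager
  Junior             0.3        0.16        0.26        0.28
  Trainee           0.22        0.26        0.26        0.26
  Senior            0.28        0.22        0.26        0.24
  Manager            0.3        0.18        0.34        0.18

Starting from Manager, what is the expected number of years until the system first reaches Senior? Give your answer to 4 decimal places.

3.3106

Let t(s) be the expected number of years to first reach Senior from state s, with t(Senior) = 0. Conditioning on the first year:
t(Junior) = 1 + 0.3·t(Junior) + 0.16·t(Trainee) + 0.28·t(Manager)
t(Trainee) = 1 + 0.22·t(Junior) + 0.26·t(Trainee) + 0.26·t(Manager)
t(Manager) = 1 + 0.3·t(Junior) + 0.18·t(Trainee) + 0.18·t(Manager)
Solving: t(Junior) = 3.5702, t(Trainee) = 3.5760, t(Manager) = 3.3106.
Expected years from Manager to Senior: 3.3106.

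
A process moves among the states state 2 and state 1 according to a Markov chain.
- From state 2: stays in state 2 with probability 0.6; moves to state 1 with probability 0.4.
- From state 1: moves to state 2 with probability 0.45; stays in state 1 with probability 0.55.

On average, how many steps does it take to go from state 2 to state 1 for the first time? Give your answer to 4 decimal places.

Let t(s) be the expected number of steps to first reach state 1 from state s, with t(state 1) = 0. Conditioning on the first step:
t(state 2) = 1 + 0.6·t(state 2)
Solving: t(state 2) = 2.5000.
Expected steps from state 2 to state 1: 2.5000.

2.5000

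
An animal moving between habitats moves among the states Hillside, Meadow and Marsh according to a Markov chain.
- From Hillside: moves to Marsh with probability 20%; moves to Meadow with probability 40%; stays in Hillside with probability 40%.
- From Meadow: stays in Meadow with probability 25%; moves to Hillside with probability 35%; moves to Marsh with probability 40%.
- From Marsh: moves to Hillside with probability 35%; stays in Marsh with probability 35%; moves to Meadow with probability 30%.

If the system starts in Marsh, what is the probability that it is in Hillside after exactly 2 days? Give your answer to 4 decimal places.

0.3675

Sum over the intermediate state after 1 day:
P = P(Marsh→Hillside)·P(Hillside→Hillside) + P(Marsh→Meadow)·P(Meadow→Hillside) + P(Marsh→Marsh)·P(Marsh→Hillside)
  = 0.35×0.4 + 0.3×0.35 + 0.35×0.35
  = 0.1400 + 0.1050 + 0.1225 = 0.3675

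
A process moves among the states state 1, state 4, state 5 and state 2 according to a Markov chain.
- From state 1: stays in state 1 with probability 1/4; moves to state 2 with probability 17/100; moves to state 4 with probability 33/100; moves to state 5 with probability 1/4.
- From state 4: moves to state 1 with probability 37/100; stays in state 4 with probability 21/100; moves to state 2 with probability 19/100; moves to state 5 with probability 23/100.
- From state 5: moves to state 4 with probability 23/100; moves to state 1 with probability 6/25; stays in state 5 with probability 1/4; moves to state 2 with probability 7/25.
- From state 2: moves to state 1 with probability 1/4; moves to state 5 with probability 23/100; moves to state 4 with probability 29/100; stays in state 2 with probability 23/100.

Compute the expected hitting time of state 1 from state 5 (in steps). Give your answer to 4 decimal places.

Let t(s) be the expected number of steps to first reach state 1 from state s, with t(state 1) = 0. Conditioning on the first step:
t(state 4) = 1 + 0.21·t(state 4) + 0.23·t(state 5) + 0.19·t(state 2)
t(state 5) = 1 + 0.23·t(state 4) + 0.25·t(state 5) + 0.28·t(state 2)
t(state 2) = 1 + 0.29·t(state 4) + 0.23·t(state 5) + 0.23·t(state 2)
Solving: t(state 4) = 3.1939, t(state 5) = 3.6542, t(state 2) = 3.5931.
Expected steps from state 5 to state 1: 3.6542.

3.6542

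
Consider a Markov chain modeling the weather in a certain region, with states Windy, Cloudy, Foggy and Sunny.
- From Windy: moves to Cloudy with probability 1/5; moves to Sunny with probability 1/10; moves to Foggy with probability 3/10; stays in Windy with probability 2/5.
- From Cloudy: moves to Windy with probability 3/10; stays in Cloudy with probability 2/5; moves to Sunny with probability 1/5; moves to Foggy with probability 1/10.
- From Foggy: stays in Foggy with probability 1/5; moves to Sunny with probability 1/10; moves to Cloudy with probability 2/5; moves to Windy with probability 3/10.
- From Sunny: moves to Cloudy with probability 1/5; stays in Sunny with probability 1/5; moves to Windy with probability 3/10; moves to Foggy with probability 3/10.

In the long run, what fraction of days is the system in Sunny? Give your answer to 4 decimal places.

Let the stationary distribution be π with π = πP and π_1 + π_2 + π_3 + π_4 = 1.
π_1 = 0.4·π_1 + 0.3·π_2 + 0.3·π_3 + 0.3·π_4
π_2 = 0.2·π_1 + 0.4·π_2 + 0.4·π_3 + 0.2·π_4
π_3 = 0.3·π_1 + 0.1·π_2 + 0.2·π_3 + 0.3·π_4
Solving with the normalization constraint gives π = (0.3333, 0.3043, 0.2174, 0.1449).
So the stationary probability of Sunny is 0.1449.

0.1449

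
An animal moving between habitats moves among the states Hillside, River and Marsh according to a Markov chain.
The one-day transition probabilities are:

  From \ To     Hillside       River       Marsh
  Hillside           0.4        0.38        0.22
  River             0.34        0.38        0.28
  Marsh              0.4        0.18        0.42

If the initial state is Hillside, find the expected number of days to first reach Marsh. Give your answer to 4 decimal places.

4.1186

Let t(s) be the expected number of days to first reach Marsh from state s, with t(Marsh) = 0. Conditioning on the first day:
t(Hillside) = 1 + 0.4·t(Hillside) + 0.38·t(River)
t(River) = 1 + 0.34·t(Hillside) + 0.38·t(River)
Solving: t(Hillside) = 4.1186, t(River) = 3.8715.
Expected days from Hillside to Marsh: 4.1186.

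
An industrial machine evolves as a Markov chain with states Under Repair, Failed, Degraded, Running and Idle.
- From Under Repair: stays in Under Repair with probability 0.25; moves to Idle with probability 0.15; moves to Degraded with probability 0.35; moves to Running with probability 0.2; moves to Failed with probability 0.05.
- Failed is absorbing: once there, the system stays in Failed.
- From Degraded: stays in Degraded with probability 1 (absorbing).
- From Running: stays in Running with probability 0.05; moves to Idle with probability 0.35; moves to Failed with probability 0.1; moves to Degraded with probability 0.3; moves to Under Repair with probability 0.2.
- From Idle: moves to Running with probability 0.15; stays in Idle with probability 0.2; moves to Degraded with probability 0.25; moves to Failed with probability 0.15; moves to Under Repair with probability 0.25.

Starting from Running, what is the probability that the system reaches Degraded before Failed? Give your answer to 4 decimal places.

Let h(s) be the probability of absorption at Degraded starting from transient state s. Then h(Degraded) = 1 and h(Failed) = 0. By first-step analysis:
h(Under Repair) = 0.25·h(Under Repair) + 0.05·0 + 0.35·1 + 0.2·h(Running) + 0.15·h(Idle)
h(Running) = 0.2·h(Under Repair) + 0.1·0 + 0.3·1 + 0.05·h(Running) + 0.35·h(Idle)
h(Idle) = 0.25·h(Under Repair) + 0.15·0 + 0.25·1 + 0.15·h(Running) + 0.2·h(Idle)
Solving: h(Under Repair) = 0.8061, h(Running) = 0.7449, h(Idle) = 0.7041.
Starting from Running, the probability is 0.7449.

0.7449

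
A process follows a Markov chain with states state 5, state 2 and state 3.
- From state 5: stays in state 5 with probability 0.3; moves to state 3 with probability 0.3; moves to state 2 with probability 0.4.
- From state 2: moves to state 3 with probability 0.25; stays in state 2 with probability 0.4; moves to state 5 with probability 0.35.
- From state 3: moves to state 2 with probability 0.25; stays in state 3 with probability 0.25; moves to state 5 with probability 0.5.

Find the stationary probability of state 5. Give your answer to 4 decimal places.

Let the stationary distribution be π with π = πP and π_1 + π_2 + π_3 = 1.
π_1 = 0.3·π_1 + 0.35·π_2 + 0.5·π_3
π_2 = 0.4·π_1 + 0.4·π_2 + 0.25·π_3
Solving with the normalization constraint gives π = (0.3717, 0.3597, 0.2686).
So the stationary probability of state 5 is 0.3717.

0.3717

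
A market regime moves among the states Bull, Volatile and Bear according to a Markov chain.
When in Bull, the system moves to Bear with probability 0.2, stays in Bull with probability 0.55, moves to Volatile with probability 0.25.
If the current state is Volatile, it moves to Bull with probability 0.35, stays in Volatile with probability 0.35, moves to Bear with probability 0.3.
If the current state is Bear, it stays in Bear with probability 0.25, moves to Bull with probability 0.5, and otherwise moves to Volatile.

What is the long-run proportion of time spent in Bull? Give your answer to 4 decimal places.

0.4825

Let the stationary distribution be π with π = πP and π_1 + π_2 + π_3 = 1.
π_1 = 0.55·π_1 + 0.35·π_2 + 0.5·π_3
π_2 = 0.25·π_1 + 0.35·π_2 + 0.25·π_3
Solving with the normalization constraint gives π = (0.4825, 0.2778, 0.2398).
So the stationary probability of Bull is 0.4825.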